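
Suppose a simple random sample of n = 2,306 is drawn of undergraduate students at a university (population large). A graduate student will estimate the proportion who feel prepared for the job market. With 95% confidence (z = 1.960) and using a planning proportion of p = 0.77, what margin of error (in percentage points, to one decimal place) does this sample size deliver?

SE(p̂) = √[p(1−p)/n] = √[0.1771/2306] = 0.00876.
E = z × SE = 1.960 × 0.00876 = 0.01718, or 1.7 percentage points.

1.7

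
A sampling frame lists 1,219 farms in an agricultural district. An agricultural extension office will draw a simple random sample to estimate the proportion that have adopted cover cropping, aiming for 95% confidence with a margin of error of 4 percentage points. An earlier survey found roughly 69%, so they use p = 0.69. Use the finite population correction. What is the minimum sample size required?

362

For 95% confidence, z = 1.96.
Unadjusted: n₀ = 1.96² × 0.69 × 0.31 / 0.040² ≈ 513.57, so n₀ = 514.
Finite population correction with N = 1,219: n = n₀ / (1 + (n₀−1)/N) = 514 / (1 + 513/1219) = 514 / 1.4208 ≈ 361.76.
Rounding up, n = 362.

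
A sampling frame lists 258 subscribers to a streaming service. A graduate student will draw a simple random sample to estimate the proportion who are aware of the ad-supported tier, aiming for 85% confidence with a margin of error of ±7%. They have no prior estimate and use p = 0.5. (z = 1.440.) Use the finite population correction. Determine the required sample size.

Unadjusted: n₀ = 1.440² × 0.50 × 0.50 / 0.070² ≈ 105.80, so n₀ = 106.
Finite population correction with N = 258: n = n₀ / (1 + (n₀−1)/N) = 106 / (1 + 105/258) = 106 / 1.4070 ≈ 75.34.
Rounding up, n = 76.

76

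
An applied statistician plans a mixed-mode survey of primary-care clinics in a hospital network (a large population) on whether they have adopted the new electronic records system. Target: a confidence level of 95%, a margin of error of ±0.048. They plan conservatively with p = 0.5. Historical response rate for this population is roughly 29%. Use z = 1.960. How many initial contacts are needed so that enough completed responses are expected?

1438

Completed interviews needed: n₀ = 1.960² × 0.2500 / 0.048² ≈ 416.84 → 417.
At a 29% response rate, contacts needed = 417 / 0.29 ≈ 1437.93 → 1438.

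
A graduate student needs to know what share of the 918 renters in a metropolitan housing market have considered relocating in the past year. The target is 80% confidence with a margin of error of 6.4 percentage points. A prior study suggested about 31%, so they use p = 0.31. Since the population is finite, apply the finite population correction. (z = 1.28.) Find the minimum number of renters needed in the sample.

79

Unadjusted: n₀ = 1.28² × 0.31 × 0.69 / 0.064² ≈ 85.56, so n₀ = 86.
Finite population correction with N = 918: n = n₀ / (1 + (n₀−1)/N) = 86 / (1 + 85/918) = 86 / 1.0926 ≈ 78.71.
Rounding up, n = 79.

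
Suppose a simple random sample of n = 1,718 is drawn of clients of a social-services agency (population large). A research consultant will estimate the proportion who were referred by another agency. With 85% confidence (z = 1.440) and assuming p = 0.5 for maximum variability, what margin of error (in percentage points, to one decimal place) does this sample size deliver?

SE(p̂) = √[p(1−p)/n] = √[0.2500/1718] = 0.01206.
E = z × SE = 1.440 × 0.01206 = 0.01737, or 1.7 percentage points.

1.7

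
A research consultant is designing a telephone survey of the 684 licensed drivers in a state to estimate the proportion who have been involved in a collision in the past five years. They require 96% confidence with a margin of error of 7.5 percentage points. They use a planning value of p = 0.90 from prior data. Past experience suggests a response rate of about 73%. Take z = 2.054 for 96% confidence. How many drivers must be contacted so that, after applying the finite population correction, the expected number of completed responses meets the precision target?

85

Completed interviews needed (unadjusted): n₀ = 2.054² × 0.0900 / 0.075² ≈ 67.50 → 68.
FPC for N = 684: n = 68 / (1 + 67/684) = 68 / 1.0980 ≈ 61.93 → 62.
At a 73% response rate, contacts needed = 62 / 0.73 ≈ 84.93 → 85.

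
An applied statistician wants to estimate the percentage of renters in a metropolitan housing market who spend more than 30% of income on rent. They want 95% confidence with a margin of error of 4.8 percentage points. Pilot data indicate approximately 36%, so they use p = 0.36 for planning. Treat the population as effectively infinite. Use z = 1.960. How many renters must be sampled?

385

With p = 0.36, p(1−p) = 0.2304.
n = z²·p(1−p)/E² = 1.960² × 0.2304 / 0.048² = 3.8416 × 0.2304 / 0.002304 ≈ 384.16.
Rounding up gives n = 385.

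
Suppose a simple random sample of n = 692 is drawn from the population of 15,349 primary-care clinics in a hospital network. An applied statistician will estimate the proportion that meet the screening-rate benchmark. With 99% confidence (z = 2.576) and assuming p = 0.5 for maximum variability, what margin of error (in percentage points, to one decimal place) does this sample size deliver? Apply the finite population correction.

Finite-population factor: (N−n)/(N−1) = (15349−692)/(15349−1) = 0.9550.
SE(p̂) = √[p(1−p)/n · (N−n)/(N−1)] = √[0.2500/692 × 0.9550] = 0.01857.
E = z × SE = 2.576 × 0.01857 = 0.04785 ≈ 4.8 percentage points.

4.8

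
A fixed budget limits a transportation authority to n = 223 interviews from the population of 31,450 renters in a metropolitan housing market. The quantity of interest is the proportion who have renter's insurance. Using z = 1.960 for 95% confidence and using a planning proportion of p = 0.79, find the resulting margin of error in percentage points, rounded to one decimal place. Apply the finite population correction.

5.3

Finite-population factor: (N−n)/(N−1) = (31450−223)/(31450−1) = 0.9929.
SE(p̂) = √[p(1−p)/n · (N−n)/(N−1)] = √[0.1659/223 × 0.9929] = 0.02718.
E = z × SE = 1.960 × 0.02718 = 0.05327 ≈ 5.3 percentage points.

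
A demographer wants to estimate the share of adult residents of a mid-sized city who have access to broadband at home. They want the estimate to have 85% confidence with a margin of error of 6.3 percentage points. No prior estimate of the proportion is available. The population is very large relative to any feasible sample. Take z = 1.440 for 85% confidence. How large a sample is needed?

131

With no prior estimate, use p = 0.5, giving p(1−p) = 0.25.
n = z²·p(1−p)/E² = 1.440² × 0.2500 / 0.063² = 2.0736 × 0.2500 / 0.003969 ≈ 130.61.
Rounding up gives n = 131.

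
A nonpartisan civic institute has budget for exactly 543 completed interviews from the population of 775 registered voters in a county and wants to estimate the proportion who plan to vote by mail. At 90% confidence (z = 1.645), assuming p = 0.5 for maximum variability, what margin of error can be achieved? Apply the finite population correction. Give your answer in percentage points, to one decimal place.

1.9

Finite-population factor: (N−n)/(N−1) = (775−543)/(775−1) = 0.2997.
SE(p̂) = √[p(1−p)/n · (N−n)/(N−1)] = √[0.2500/543 × 0.2997] = 0.01175.
E = z × SE = 1.645 × 0.01175 = 0.01932 ≈ 1.9 percentage points.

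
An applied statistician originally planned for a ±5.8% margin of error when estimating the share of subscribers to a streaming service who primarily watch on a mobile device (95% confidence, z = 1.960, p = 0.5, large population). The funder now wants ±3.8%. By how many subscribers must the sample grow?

At ±5.8%: n = 1.960² × 0.2500 / 0.058² ≈ 285.49 → 286.
At ±3.8%: n = 1.960² × 0.2500 / 0.038² ≈ 665.10 → 666.
Additional respondents: 666 − 286 = 380.

380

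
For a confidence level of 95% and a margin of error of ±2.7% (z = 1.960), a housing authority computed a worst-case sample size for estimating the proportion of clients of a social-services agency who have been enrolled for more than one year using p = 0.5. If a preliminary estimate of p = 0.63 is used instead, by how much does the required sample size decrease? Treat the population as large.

89

Conservative (p = 0.5): n = 1.960² × 0.25 / 0.027² ≈ 1317.42 → 1318.
Using p = 0.63: p(1−p) = 0.2331, so n = 1.960² × 0.2331 / 0.027² ≈ 1228.36 → 1229.
Reduction: 1318 − 1229 = 89.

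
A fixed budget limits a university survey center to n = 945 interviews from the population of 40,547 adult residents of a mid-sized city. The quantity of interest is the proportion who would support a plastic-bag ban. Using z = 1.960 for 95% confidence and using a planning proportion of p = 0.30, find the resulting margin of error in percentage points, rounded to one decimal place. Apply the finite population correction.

Finite-population factor: (N−n)/(N−1) = (40547−945)/(40547−1) = 0.9767.
SE(p̂) = √[p(1−p)/n · (N−n)/(N−1)] = √[0.2100/945 × 0.9767] = 0.01473.
E = z × SE = 1.960 × 0.01473 = 0.02888 ≈ 2.9 percentage points.

2.9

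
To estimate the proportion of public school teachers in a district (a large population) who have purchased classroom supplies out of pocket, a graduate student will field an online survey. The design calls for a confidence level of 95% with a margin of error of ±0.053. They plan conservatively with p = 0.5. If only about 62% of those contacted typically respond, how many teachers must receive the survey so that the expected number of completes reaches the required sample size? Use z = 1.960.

552

Completed interviews needed: n₀ = 1.960² × 0.2500 / 0.053² ≈ 341.90 → 342.
At a 62% response rate, contacts needed = 342 / 0.62 ≈ 551.61 → 552.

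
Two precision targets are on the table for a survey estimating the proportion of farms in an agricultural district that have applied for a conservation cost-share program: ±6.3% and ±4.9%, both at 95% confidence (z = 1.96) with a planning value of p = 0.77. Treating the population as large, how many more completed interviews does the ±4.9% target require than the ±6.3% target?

At ±6.3%: n = 1.96² × 0.1771 / 0.063² ≈ 171.42 → 172.
At ±4.9%: n = 1.96² × 0.1771 / 0.049² ≈ 283.36 → 284.
Additional respondents: 284 − 172 = 112.

112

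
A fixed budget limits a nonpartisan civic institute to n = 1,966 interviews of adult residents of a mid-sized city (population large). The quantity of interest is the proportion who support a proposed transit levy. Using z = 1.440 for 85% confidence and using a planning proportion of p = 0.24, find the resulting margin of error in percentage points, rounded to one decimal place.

SE(p̂) = √[p(1−p)/n] = √[0.1824/1966] = 0.00963.
E = z × SE = 1.440 × 0.00963 = 0.01387, or 1.4 percentage points.

1.4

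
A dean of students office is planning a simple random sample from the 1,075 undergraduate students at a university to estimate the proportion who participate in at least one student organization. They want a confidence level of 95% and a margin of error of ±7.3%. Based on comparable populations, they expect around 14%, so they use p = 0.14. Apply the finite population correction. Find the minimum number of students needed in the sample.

For 95% confidence, z = 1.960.
Unadjusted: n₀ = 1.960² × 0.14 × 0.86 / 0.073² ≈ 86.79, so n₀ = 87.
Finite population correction with N = 1,075: n = n₀ / (1 + (n₀−1)/N) = 87 / (1 + 86/1075) = 87 / 1.0800 ≈ 80.56.
Rounding up, n = 81.

81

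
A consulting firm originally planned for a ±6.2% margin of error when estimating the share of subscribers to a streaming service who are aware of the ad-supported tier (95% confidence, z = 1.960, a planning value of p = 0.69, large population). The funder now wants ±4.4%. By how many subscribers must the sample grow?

211

At ±6.2%: n = 1.960² × 0.2139 / 0.062² ≈ 213.77 → 214.
At ±4.4%: n = 1.960² × 0.2139 / 0.044² ≈ 424.44 → 425.
Additional respondents: 425 − 214 = 211.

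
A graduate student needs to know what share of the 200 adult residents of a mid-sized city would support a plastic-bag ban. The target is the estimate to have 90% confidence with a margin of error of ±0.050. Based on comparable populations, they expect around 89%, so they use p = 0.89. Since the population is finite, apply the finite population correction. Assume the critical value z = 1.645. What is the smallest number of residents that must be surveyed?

70

Unadjusted: n₀ = 1.645² × 0.89 × 0.11 / 0.050² ≈ 105.97, so n₀ = 106.
Finite population correction with N = 200: n = n₀ / (1 + (n₀−1)/N) = 106 / (1 + 105/200) = 106 / 1.5250 ≈ 69.51.
Rounding up, n = 70.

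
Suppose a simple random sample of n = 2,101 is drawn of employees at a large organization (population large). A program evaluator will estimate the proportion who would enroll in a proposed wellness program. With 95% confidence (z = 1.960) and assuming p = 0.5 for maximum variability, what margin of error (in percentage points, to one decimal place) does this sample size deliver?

SE(p̂) = √[p(1−p)/n] = √[0.2500/2101] = 0.01091.
E = z × SE = 1.960 × 0.01091 = 0.02138, or 2.1 percentage points.

2.1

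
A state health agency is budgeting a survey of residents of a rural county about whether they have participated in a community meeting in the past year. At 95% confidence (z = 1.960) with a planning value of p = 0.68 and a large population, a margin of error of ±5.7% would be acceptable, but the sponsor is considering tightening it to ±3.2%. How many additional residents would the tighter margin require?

559

At ±5.7%: n = 1.960² × 0.2176 / 0.057² ≈ 257.29 → 258.
At ±3.2%: n = 1.960² × 0.2176 / 0.032² ≈ 816.34 → 817.
Additional respondents: 817 − 258 = 559.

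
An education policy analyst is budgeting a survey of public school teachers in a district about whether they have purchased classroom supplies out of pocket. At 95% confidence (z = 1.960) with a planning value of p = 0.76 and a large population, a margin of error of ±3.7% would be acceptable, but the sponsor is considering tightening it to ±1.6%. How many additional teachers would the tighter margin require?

2226

At ±3.7%: n = 1.960² × 0.1824 / 0.037² ≈ 511.84 → 512.
At ±1.6%: n = 1.960² × 0.1824 / 0.016² ≈ 2737.14 → 2738.
Additional respondents: 2738 − 512 = 2226.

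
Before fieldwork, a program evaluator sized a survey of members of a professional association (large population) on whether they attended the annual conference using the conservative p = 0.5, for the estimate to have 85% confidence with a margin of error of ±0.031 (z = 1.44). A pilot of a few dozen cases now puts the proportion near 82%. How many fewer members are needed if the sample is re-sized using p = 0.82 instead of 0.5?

221

Conservative (p = 0.5): n = 1.44² × 0.25 / 0.031² ≈ 539.44 → 540.
Using p = 0.82: p(1−p) = 0.1476, so n = 1.44² × 0.1476 / 0.031² ≈ 318.48 → 319.
Reduction: 540 − 319 = 221.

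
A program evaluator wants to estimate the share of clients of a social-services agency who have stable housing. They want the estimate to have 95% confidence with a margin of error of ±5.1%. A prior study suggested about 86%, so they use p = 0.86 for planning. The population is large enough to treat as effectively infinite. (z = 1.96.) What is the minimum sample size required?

With p = 0.86, p(1−p) = 0.1204.
n = z²·p(1−p)/E² = 1.96² × 0.1204 / 0.051² = 3.8416 × 0.1204 / 0.002601 ≈ 177.83.
Rounding up gives n = 178.

178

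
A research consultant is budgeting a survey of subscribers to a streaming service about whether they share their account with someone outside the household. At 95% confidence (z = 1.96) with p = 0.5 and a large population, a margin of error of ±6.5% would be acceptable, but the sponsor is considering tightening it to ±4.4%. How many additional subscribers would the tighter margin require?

269

At ±6.5%: n = 1.96² × 0.2500 / 0.065² ≈ 227.31 → 228.
At ±4.4%: n = 1.96² × 0.2500 / 0.044² ≈ 496.07 → 497.
Additional respondents: 497 − 228 = 269.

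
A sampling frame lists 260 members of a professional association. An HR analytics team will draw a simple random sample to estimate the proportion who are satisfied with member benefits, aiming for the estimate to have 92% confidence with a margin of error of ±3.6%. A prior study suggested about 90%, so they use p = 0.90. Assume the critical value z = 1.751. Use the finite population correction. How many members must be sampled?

118

Unadjusted: n₀ = 1.751² × 0.90 × 0.10 / 0.036² ≈ 212.92, so n₀ = 213.
Finite population correction with N = 260: n = n₀ / (1 + (n₀−1)/N) = 213 / (1 + 212/260) = 213 / 1.8154 ≈ 117.33.
Rounding up, n = 118.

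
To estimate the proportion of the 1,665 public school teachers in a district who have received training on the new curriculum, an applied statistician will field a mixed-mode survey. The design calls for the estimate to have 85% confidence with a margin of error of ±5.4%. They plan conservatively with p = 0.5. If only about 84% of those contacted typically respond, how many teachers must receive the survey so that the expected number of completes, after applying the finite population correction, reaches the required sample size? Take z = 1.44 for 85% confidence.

192

Completed interviews needed (unadjusted): n₀ = 1.44² × 0.2500 / 0.054² ≈ 177.78 → 178.
FPC for N = 1,665: n = 178 / (1 + 177/1665) = 178 / 1.1063 ≈ 160.90 → 161.
At an 84% response rate, contacts needed = 161 / 0.84 ≈ 191.67 → 192.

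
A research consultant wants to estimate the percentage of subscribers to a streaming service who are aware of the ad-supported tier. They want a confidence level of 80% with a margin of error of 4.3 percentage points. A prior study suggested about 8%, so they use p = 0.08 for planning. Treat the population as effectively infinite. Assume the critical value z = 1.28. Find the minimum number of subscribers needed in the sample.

66

With p = 0.08, p(1−p) = 0.0736.
n = z²·p(1−p)/E² = 1.28² × 0.0736 / 0.043² = 1.6384 × 0.0736 / 0.001849 ≈ 65.22.
Rounding up gives n = 66.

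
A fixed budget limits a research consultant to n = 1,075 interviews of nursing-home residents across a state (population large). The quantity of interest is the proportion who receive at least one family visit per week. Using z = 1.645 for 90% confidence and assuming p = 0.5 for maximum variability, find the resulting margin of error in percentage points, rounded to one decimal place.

2.5

SE(p̂) = √[p(1−p)/n] = √[0.2500/1075] = 0.01525.
E = z × SE = 1.645 × 0.01525 = 0.02509, or 2.5 percentage points.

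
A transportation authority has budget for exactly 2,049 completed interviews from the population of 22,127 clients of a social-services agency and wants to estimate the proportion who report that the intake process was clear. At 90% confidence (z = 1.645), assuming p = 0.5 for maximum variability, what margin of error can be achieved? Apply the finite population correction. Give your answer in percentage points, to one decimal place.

1.7

Finite-population factor: (N−n)/(N−1) = (22127−2049)/(22127−1) = 0.9074.
SE(p̂) = √[p(1−p)/n · (N−n)/(N−1)] = √[0.2500/2049 × 0.9074] = 0.01052.
E = z × SE = 1.645 × 0.01052 = 0.01731 ≈ 1.7 percentage points.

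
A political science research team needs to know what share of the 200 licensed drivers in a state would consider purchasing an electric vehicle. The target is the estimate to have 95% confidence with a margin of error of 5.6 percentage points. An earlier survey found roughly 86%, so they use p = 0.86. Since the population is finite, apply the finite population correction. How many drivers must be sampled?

86

For 95% confidence, z = 1.960.
Unadjusted: n₀ = 1.960² × 0.86 × 0.14 / 0.056² ≈ 147.49, so n₀ = 148.
Finite population correction with N = 200: n = n₀ / (1 + (n₀−1)/N) = 148 / (1 + 147/200) = 148 / 1.7350 ≈ 85.30.
Rounding up, n = 86.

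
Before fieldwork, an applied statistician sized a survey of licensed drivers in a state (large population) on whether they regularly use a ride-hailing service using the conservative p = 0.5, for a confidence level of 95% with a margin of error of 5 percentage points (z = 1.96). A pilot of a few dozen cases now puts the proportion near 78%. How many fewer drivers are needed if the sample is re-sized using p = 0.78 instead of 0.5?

121

Conservative (p = 0.5): n = 1.96² × 0.25 / 0.050² ≈ 384.16 → 385.
Using p = 0.78: p(1−p) = 0.1716, so n = 1.96² × 0.1716 / 0.050² ≈ 263.69 → 264.
Reduction: 385 − 264 = 121.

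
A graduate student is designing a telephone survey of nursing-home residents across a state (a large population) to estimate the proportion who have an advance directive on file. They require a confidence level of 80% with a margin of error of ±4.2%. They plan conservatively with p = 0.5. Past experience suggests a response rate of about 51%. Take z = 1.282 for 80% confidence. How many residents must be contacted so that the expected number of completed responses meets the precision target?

457

Completed interviews needed: n₀ = 1.282² × 0.2500 / 0.042² ≈ 232.93 → 233.
At a 51% response rate, contacts needed = 233 / 0.51 ≈ 456.86 → 457.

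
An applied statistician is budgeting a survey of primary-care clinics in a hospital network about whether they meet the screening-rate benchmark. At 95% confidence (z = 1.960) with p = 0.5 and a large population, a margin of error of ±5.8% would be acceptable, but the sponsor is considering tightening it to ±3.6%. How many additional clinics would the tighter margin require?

456

At ±5.8%: n = 1.960² × 0.2500 / 0.058² ≈ 285.49 → 286.
At ±3.6%: n = 1.960² × 0.2500 / 0.036² ≈ 741.05 → 742.
Additional respondents: 742 − 286 = 456.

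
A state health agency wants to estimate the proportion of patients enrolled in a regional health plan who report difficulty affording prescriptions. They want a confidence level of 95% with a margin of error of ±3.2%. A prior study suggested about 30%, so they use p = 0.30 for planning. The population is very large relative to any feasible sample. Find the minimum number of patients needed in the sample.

For 95% confidence, z = 1.960.
With p = 0.30, p(1−p) = 0.2100.
n = z²·p(1−p)/E² = 1.960² × 0.2100 / 0.032² = 3.8416 × 0.2100 / 0.001024 ≈ 787.83.
Rounding up gives n = 788.

788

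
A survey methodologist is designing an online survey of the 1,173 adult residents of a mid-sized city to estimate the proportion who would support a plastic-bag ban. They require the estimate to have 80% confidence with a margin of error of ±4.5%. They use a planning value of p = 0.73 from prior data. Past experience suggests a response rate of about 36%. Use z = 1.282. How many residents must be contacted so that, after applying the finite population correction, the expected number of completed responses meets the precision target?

392

Completed interviews needed (unadjusted): n₀ = 1.282² × 0.1971 / 0.045² ≈ 159.97 → 160.
FPC for N = 1,173: n = 160 / (1 + 159/1173) = 160 / 1.1355 ≈ 140.90 → 141.
At a 36% response rate, contacts needed = 141 / 0.36 ≈ 391.67 → 392.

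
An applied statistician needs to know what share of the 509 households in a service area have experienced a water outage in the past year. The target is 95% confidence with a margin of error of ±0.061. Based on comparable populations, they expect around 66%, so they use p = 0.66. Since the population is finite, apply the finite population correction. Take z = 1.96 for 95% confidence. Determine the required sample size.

160

Unadjusted: n₀ = 1.96² × 0.66 × 0.34 / 0.061² ≈ 231.67, so n₀ = 232.
Finite population correction with N = 509: n = n₀ / (1 + (n₀−1)/N) = 232 / (1 + 231/509) = 232 / 1.4538 ≈ 159.58.
Rounding up, n = 160.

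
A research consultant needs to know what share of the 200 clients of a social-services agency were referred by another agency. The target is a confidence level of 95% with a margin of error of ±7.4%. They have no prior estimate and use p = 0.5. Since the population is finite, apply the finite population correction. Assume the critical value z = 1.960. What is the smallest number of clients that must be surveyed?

94

Unadjusted: n₀ = 1.960² × 0.50 × 0.50 / 0.074² ≈ 175.38, so n₀ = 176.
Finite population correction with N = 200: n = n₀ / (1 + (n₀−1)/N) = 176 / (1 + 175/200) = 176 / 1.8750 ≈ 93.87.
Rounding up, n = 94.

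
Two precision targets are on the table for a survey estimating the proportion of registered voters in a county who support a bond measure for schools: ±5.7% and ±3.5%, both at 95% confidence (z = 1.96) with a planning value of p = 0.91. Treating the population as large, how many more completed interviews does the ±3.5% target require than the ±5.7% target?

At ±5.7%: n = 1.96² × 0.0819 / 0.057² ≈ 96.84 → 97.
At ±3.5%: n = 1.96² × 0.0819 / 0.035² ≈ 256.84 → 257.
Additional respondents: 257 − 97 = 160.

160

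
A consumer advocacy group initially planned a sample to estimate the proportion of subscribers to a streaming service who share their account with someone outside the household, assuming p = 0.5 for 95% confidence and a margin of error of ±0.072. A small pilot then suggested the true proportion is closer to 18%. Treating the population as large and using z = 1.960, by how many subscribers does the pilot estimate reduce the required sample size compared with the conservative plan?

76

Conservative (p = 0.5): n = 1.960² × 0.25 / 0.072² ≈ 185.26 → 186.
Using p = 0.18: p(1−p) = 0.1476, so n = 1.960² × 0.1476 / 0.072² ≈ 109.38 → 110.
Reduction: 186 − 110 = 76.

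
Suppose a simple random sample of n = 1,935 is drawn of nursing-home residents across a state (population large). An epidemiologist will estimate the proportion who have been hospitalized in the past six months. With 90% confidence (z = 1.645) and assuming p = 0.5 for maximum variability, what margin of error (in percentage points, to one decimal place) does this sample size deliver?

SE(p̂) = √[p(1−p)/n] = √[0.2500/1935] = 0.01137.
E = z × SE = 1.645 × 0.01137 = 0.01870, or 1.9 percentage points.

1.9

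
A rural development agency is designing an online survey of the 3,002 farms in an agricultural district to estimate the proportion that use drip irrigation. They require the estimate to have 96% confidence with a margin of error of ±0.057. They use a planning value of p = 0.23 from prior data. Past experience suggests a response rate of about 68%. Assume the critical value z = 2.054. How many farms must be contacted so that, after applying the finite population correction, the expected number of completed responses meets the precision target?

315

Completed interviews needed (unadjusted): n₀ = 2.054² × 0.1771 / 0.057² ≈ 229.97 → 230.
FPC for N = 3,002: n = 230 / (1 + 229/3002) = 230 / 1.0763 ≈ 213.70 → 214.
At a 68% response rate, contacts needed = 214 / 0.68 ≈ 314.71 → 315.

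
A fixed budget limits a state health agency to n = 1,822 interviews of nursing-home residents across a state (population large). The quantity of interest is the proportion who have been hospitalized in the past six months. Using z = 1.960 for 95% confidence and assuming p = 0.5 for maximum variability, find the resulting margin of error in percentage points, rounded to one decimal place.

SE(p̂) = √[p(1−p)/n] = √[0.2500/1822] = 0.01171.
E = z × SE = 1.960 × 0.01171 = 0.02296, or 2.3 percentage points.

2.3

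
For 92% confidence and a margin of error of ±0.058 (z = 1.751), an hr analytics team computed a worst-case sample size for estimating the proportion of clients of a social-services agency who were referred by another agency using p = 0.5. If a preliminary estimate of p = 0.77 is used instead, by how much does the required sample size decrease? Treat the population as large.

Conservative (p = 0.5): n = 1.751² × 0.25 / 0.058² ≈ 227.85 → 228.
Using p = 0.77: p(1−p) = 0.1771, so n = 1.751² × 0.1771 / 0.058² ≈ 161.41 → 162.
Reduction: 228 − 162 = 66.

66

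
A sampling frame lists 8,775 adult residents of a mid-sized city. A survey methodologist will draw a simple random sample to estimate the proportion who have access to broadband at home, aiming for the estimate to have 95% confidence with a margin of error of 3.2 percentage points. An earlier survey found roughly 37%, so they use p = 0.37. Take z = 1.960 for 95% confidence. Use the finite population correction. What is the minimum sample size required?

796

Unadjusted: n₀ = 1.960² × 0.37 × 0.63 / 0.032² ≈ 874.49, so n₀ = 875.
Finite population correction with N = 8,775: n = n₀ / (1 + (n₀−1)/N) = 875 / (1 + 874/8775) = 875 / 1.0996 ≈ 795.74.
Rounding up, n = 796.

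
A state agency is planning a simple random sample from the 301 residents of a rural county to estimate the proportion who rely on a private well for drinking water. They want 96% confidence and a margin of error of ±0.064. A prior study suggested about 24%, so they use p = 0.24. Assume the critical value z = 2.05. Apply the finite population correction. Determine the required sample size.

116

Unadjusted: n₀ = 2.05² × 0.24 × 0.76 / 0.064² ≈ 187.14, so n₀ = 188.
Finite population correction with N = 301: n = n₀ / (1 + (n₀−1)/N) = 188 / (1 + 187/301) = 188 / 1.6213 ≈ 115.96.
Rounding up, n = 116.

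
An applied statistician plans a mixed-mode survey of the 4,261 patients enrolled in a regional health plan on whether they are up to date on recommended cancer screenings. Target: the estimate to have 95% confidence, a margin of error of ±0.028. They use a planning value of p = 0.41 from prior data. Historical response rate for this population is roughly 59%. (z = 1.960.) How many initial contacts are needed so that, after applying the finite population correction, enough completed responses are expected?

Completed interviews needed (unadjusted): n₀ = 1.960² × 0.2419 / 0.028² ≈ 1185.31 → 1186.
FPC for N = 4,261: n = 1186 / (1 + 1185/4261) = 1186 / 1.2781 ≈ 927.94 → 928.
At a 59% response rate, contacts needed = 928 / 0.59 ≈ 1572.88 → 1573.

1573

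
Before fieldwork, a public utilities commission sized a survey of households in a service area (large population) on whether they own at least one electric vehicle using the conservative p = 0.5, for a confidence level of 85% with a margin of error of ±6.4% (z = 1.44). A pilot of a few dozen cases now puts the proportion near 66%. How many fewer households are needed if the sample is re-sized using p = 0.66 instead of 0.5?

Conservative (p = 0.5): n = 1.44² × 0.25 / 0.064² ≈ 126.56 → 127.
Using p = 0.66: p(1−p) = 0.2244, so n = 1.44² × 0.2244 / 0.064² ≈ 113.60 → 114.
Reduction: 127 − 114 = 13.

13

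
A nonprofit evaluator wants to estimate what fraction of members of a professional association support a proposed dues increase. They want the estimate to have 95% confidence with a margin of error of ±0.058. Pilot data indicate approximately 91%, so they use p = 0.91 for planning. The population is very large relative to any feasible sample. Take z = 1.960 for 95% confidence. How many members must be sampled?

94

With p = 0.91, p(1−p) = 0.0819.
n = z²·p(1−p)/E² = 1.960² × 0.0819 / 0.058² = 3.8416 × 0.0819 / 0.003364 ≈ 93.53.
Rounding up gives n = 94.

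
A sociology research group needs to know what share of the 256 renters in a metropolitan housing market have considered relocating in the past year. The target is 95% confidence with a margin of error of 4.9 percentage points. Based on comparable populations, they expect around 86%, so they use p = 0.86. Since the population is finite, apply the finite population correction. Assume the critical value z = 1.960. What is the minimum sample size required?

111

Unadjusted: n₀ = 1.960² × 0.86 × 0.14 / 0.049² ≈ 192.64, so n₀ = 193.
Finite population correction with N = 256: n = n₀ / (1 + (n₀−1)/N) = 193 / (1 + 192/256) = 193 / 1.7500 ≈ 110.29.
Rounding up, n = 111.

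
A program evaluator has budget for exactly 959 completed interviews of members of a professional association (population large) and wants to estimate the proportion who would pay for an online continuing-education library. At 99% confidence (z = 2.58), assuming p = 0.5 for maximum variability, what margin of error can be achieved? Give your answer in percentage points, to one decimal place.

4.2

SE(p̂) = √[p(1−p)/n] = √[0.2500/959] = 0.01615.
E = z × SE = 2.58 × 0.01615 = 0.04166, or 4.2 percentage points.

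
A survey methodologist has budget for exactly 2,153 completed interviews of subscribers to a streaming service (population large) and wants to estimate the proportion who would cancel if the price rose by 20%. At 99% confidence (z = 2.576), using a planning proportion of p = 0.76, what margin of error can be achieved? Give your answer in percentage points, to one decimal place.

2.4

SE(p̂) = √[p(1−p)/n] = √[0.1824/2153] = 0.00920.
E = z × SE = 2.576 × 0.00920 = 0.02371, or 2.4 percentage points.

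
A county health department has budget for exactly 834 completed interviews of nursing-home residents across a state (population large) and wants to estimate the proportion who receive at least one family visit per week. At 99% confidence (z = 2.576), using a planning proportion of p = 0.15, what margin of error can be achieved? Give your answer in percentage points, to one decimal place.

SE(p̂) = √[p(1−p)/n] = √[0.1275/834] = 0.01236.
E = z × SE = 2.576 × 0.01236 = 0.03185, or 3.2 percentage points.

3.2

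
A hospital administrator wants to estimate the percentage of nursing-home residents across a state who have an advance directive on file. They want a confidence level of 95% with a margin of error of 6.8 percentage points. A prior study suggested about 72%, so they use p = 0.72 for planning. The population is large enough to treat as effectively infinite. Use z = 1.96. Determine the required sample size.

With p = 0.72, p(1−p) = 0.2016.
n = z²·p(1−p)/E² = 1.96² × 0.2016 / 0.068² = 3.8416 × 0.2016 / 0.004624 ≈ 167.49.
Rounding up gives n = 168.

168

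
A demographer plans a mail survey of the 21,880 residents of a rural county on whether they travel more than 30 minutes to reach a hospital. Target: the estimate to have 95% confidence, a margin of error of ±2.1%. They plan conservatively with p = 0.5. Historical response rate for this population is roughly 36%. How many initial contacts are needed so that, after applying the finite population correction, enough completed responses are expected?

For 95% confidence, z = 1.960.
Completed interviews needed (unadjusted): n₀ = 1.960² × 0.2500 / 0.021² ≈ 2177.78 → 2178.
FPC for N = 21,880: n = 2178 / (1 + 2177/21880) = 2178 / 1.0995 ≈ 1980.91 → 1981.
At a 36% response rate, contacts needed = 1981 / 0.36 ≈ 5502.78 → 5503.

5503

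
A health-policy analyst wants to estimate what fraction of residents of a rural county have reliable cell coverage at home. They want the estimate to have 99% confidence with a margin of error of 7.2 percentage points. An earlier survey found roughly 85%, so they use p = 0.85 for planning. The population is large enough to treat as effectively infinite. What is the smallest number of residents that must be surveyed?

164

For 99% confidence, z = 2.58.
With p = 0.85, p(1−p) = 0.1275.
n = z²·p(1−p)/E² = 2.58² × 0.1275 / 0.072² = 6.6564 × 0.1275 / 0.005184 ≈ 163.71.
Rounding up gives n = 164.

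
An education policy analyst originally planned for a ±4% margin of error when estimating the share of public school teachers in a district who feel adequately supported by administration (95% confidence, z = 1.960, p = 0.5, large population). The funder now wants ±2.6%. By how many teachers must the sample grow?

At ±4%: n = 1.960² × 0.2500 / 0.040² ≈ 600.25 → 601.
At ±2.6%: n = 1.960² × 0.2500 / 0.026² ≈ 1420.71 → 1421.
Additional respondents: 1421 − 601 = 820.

820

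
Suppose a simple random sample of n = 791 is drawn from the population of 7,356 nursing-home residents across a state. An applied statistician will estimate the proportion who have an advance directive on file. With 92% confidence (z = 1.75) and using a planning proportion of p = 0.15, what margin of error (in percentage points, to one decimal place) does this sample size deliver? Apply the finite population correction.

Finite-population factor: (N−n)/(N−1) = (7356−791)/(7356−1) = 0.8926.
SE(p̂) = √[p(1−p)/n · (N−n)/(N−1)] = √[0.1275/791 × 0.8926] = 0.01199.
E = z × SE = 1.75 × 0.01199 = 0.02099 ≈ 2.1 percentage points.

2.1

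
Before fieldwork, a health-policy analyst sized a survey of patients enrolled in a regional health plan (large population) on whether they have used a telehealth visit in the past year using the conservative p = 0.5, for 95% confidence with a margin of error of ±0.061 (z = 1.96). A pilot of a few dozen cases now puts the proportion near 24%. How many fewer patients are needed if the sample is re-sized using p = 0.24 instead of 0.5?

Conservative (p = 0.5): n = 1.96² × 0.25 / 0.061² ≈ 258.10 → 259.
Using p = 0.24: p(1−p) = 0.1824, so n = 1.96² × 0.1824 / 0.061² ≈ 188.31 → 189.
Reduction: 259 − 189 = 70.

70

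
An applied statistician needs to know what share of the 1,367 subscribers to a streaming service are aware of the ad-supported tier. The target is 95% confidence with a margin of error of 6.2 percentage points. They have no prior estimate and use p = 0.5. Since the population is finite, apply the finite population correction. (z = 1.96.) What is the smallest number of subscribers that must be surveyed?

212

Unadjusted: n₀ = 1.96² × 0.50 × 0.50 / 0.062² ≈ 249.84, so n₀ = 250.
Finite population correction with N = 1,367: n = n₀ / (1 + (n₀−1)/N) = 250 / (1 + 249/1367) = 250 / 1.1822 ≈ 211.48.
Rounding up, n = 212.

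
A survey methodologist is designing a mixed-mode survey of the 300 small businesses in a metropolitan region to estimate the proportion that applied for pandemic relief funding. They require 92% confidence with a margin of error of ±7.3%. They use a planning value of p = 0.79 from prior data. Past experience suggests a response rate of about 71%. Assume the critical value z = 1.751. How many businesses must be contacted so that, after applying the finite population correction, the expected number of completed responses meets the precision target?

Completed interviews needed (unadjusted): n₀ = 1.751² × 0.1659 / 0.073² ≈ 95.45 → 96.
FPC for N = 300: n = 96 / (1 + 95/300) = 96 / 1.3167 ≈ 72.91 → 73.
At a 71% response rate, contacts needed = 73 / 0.71 ≈ 102.82 → 103.

103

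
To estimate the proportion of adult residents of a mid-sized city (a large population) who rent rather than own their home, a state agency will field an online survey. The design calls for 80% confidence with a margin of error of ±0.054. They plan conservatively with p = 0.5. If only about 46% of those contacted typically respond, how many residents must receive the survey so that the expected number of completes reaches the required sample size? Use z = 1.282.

Completed interviews needed: n₀ = 1.282² × 0.2500 / 0.054² ≈ 140.91 → 141.
At a 46% response rate, contacts needed = 141 / 0.46 ≈ 306.52 → 307.

307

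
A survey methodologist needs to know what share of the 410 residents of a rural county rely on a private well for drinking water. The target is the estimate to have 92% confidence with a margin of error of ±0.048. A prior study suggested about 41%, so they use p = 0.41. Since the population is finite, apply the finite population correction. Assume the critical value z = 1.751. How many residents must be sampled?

Unadjusted: n₀ = 1.751² × 0.41 × 0.59 / 0.048² ≈ 321.90, so n₀ = 322.
Finite population correction with N = 410: n = n₀ / (1 + (n₀−1)/N) = 322 / (1 + 321/410) = 322 / 1.7829 ≈ 180.60.
Rounding up, n = 181.

181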